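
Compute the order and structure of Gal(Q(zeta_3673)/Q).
|Gal(Q(zeta_3673)/Q)| = phi(3673) = 3672; group ≅ (Z/3673Z)^* ≅ Z/3672Z

The n-th cyclotomic polynomial Φ_3673(x) is the minimal polynomial of zeta_3673 over Q and has degree phi(3673) = 3672. So Q(zeta_3673) is a degree-3672 Galois extension with Galois group (Z/3673Z)^*. (Z/3673Z)^* is cyclic since 3673 is an odd prime power (or 4). Hence Gal(Q(zeta_3673)/Q) ≅ Z/3672Z.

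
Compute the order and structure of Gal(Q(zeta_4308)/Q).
|Gal(Q(zeta_4308)/Q)| = phi(4308) = 1432; group ≅ (Z/4308Z)^* ≅ Z/2Z × Z/2Z × Z/358Z

The n-th cyclotomic polynomial Φ_4308(x) is the minimal polynomial of zeta_4308 over Q and has degree phi(4308) = 1432. So Q(zeta_4308) is a degree-1432 Galois extension with Galois group (Z/4308Z)^*. By CRT, (Z/4308Z)^* ≅ (Z/4Z)^* × (Z/3Z)^* × (Z/359Z)^*. Each prime-power unit group is (Z/4Z)^* ≅ Z/2Z; (Z/3Z)^* ≅ Z/2Z; (Z/359Z)^* ≅ Z/358Z. Hence Gal(Q(zeta_4308)/Q) ≅ Z/2Z × Z/2Z × Z/358Z.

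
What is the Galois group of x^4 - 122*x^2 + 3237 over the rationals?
Gal(K/Q) = V_4 (Klein four-group, Z/2Z × Z/2Z)

f factors as (x^2 - 83)(x^2 - 39), so the splitting field is K = Q(sqrt(83), sqrt(39)). The elements 83, 39, 3237 are all non-squares in Q, so sqrt(83) and sqrt(39) generate independent quadratic extensions. Thus [K:Q] = 4 and Gal(K/Q) is generated by the two order-2 automorphisms sqrt(83) ↦ -sqrt(83) and sqrt(39) ↦ -sqrt(39), giving V_4.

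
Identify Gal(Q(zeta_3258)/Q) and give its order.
|Gal(Q(zeta_3258)/Q)| = phi(3258) = 1080; group ≅ (Z/3258Z)^* ≅ Z/6Z × Z/180Z

The n-th cyclotomic polynomial Φ_3258(x) is the minimal polynomial of zeta_3258 over Q and has degree phi(3258) = 1080. So Q(zeta_3258) is a degree-1080 Galois extension with Galois group (Z/3258Z)^*. By CRT, (Z/3258Z)^* ≅ (Z/2Z)^* × (Z/9Z)^* × (Z/181Z)^*. Each prime-power unit group is (Z/2Z)^* ≅ trivial group (order 1); (Z/9Z)^* ≅ Z/6Z; (Z/181Z)^* ≅ Z/180Z. Hence Gal(Q(zeta_3258)/Q) ≅ Z/6Z × Z/180Z.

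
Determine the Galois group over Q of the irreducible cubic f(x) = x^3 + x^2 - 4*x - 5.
Gal(K/Q) = S_3 (symmetric group of order 6)

Compute the discriminant of x^3 + (1)*x^2 + (-4)*x + (-5): Δ = -23. Since Δ is not a rational square, the Galois group is not contained in A_3; it must be the full S_3 (irreducibility of the cubic rules out anything smaller).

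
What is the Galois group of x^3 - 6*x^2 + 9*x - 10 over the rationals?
Gal(K/Q) = S_3 (symmetric group of order 6)

Compute the discriminant of x^3 + (-6)*x^2 + (9)*x + (-10): Δ = -1620. Since Δ is not a rational square, the Galois group is not contained in A_3; it must be the full S_3 (irreducibility of the cubic rules out anything smaller).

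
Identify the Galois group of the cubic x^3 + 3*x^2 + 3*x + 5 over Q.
Gal(K/Q) = S_3 (symmetric group of order 6)

Compute the discriminant of x^3 + (3)*x^2 + (3)*x + (5): Δ = -432. Since Δ is not a rational square, the Galois group is not contained in A_3; it must be the full S_3 (irreducibility of the cubic rules out anything smaller).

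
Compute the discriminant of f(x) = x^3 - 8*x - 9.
Δ = -139

For a depressed cubic x^3 + p x + q the discriminant is Δ = -4 p^3 - 27 q^2 = -4*(-8)^3 - 27*(-9)^2 = 2048 - 2187 = -139.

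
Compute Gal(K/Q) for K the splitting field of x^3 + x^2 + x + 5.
Gal(K/Q) = S_3 (symmetric group of order 6)

Compute the discriminant of x^3 + (1)*x^2 + (1)*x + (5): Δ = -608. Since Δ is not a rational square, the Galois group is not contained in A_3; it must be the full S_3 (irreducibility of the cubic rules out anything smaller).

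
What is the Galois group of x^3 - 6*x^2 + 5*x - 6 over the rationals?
Gal(K/Q) = S_3 (symmetric group of order 6)

Compute the discriminant of x^3 + (-6)*x^2 + (5)*x + (-6): Δ = -2516. Since Δ is not a rational square, the Galois group is not contained in A_3; it must be the full S_3 (irreducibility of the cubic rules out anything smaller).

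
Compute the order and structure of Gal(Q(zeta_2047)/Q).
|Gal(Q(zeta_2047)/Q)| = phi(2047) = 1936; group ≅ (Z/2047Z)^* ≅ Z/22Z × Z/88Z

The n-th cyclotomic polynomial Φ_2047(x) is the minimal polynomial of zeta_2047 over Q and has degree phi(2047) = 1936. So Q(zeta_2047) is a degree-1936 Galois extension with Galois group (Z/2047Z)^*. By CRT, (Z/2047Z)^* ≅ (Z/23Z)^* × (Z/89Z)^*. Each prime-power unit group is (Z/23Z)^* ≅ Z/22Z; (Z/89Z)^* ≅ Z/88Z. Hence Gal(Q(zeta_2047)/Q) ≅ Z/22Z × Z/88Z.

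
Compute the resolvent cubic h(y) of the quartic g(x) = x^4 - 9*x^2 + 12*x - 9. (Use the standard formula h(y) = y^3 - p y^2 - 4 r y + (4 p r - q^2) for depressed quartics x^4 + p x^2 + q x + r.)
h(y) = y^3 + 9*y^2 + 36*y + 180

Identify coefficients: p = -9, q = 12, r = -9.
Plug into h(y) = y^3 - p y^2 - 4 r y + (4 p r - q^2):
  h(y) = y^3 - (-9) y^2 - 4*(-9) y + (4*(-9)*(-9) - (12)^2)
       = y^3 + (9) y^2 + (36) y + (180).
Simplifying: h(y) = y^3 + 9*y^2 + 36*y + 180.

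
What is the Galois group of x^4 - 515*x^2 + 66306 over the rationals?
Gal(K/Q) = V_4 (Klein four-group, Z/2Z × Z/2Z)

f factors as (x^2 - 257)(x^2 - 258), so the splitting field is K = Q(sqrt(257), sqrt(258)). The elements 257, 258, 66306 are all non-squares in Q, so sqrt(257) and sqrt(258) generate independent quadratic extensions. Thus [K:Q] = 4 and Gal(K/Q) is generated by the two order-2 automorphisms sqrt(257) ↦ -sqrt(257) and sqrt(258) ↦ -sqrt(258), giving V_4.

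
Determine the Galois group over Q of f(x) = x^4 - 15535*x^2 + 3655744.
Gal(K/Q) = Z/2Z (cyclic of order 2)

f factors as (x^2 - 15296)(x^2 - 239), so the splitting field is K = Q(sqrt(15296), sqrt(239)). The squarefree part of 15296 is 239 and the squarefree part of 239 is also 239, so sqrt(15296) and sqrt(239) are both rational multiples of sqrt(239). Hence Q(sqrt(15296)) = Q(sqrt(239)) = Q(sqrt(239)), and the splitting field collapses to a single degree-2 extension with Galois group Z/2Z.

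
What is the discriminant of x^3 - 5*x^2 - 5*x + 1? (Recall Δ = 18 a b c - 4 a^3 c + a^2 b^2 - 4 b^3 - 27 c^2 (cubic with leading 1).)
Δ = 2048

For x^3 + a x^2 + b x + c the discriminant is Δ = 18 a b c - 4 a^3 c + a^2 b^2 - 4 b^3 - 27 c^2.
Plug a = -5, b = -5, c = 1:
  18*(-5)*(-5)*(1) - 4*(-5)^3*(1) + (-5)^2*(-5)^2 - 4*(-5)^3 - 27*(1)^2
  = 450 + (500) + 625 + (500) + (-27)
  = 2048.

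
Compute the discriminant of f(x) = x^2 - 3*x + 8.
Δ = -23

For a quadratic a x^2 + b x + c the discriminant is Δ = b^2 - 4ac = (-3)^2 - 4*(1)*(8) = 9 - (32) = -23.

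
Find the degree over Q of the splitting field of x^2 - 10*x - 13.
[K:Q] = 2

The discriminant of x^2 + (-10)*x + (-13) is b^2 - 4c = 100 - (-52) = 152. Since 152 is not a perfect square in Q, the polynomial is irreducible over Q. Its two roots generate a degree-2 extension, so [K:Q] = 2.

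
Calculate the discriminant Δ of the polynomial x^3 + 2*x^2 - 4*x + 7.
Δ = -2235

For x^3 + a x^2 + b x + c the discriminant is Δ = 18 a b c - 4 a^3 c + a^2 b^2 - 4 b^3 - 27 c^2.
Plug a = 2, b = -4, c = 7:
  18*(2)*(-4)*(7) - 4*(2)^3*(7) + (2)^2*(-4)^2 - 4*(-4)^3 - 27*(7)^2
  = -1008 + (-224) + 64 + (256) + (-1323)
  = -2235.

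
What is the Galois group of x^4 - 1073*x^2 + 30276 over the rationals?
Gal(K/Q) = Z/2Z (cyclic of order 2)

f factors as (x^2 - 29)(x^2 - 1044), so the splitting field is K = Q(sqrt(29), sqrt(1044)). The squarefree part of 29 is 29 and the squarefree part of 1044 is also 29, so sqrt(29) and sqrt(1044) are both rational multiples of sqrt(29). Hence Q(sqrt(29)) = Q(sqrt(1044)) = Q(sqrt(29)), and the splitting field collapses to a single degree-2 extension with Galois group Z/2Z.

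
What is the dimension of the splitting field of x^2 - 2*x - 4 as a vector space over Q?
[K:Q] = 2

The discriminant of x^2 + (-2)*x + (-4) is b^2 - 4c = 4 - (-16) = 20. Since 20 is not a perfect square in Q, the polynomial is irreducible over Q. Its two roots generate a degree-2 extension, so [K:Q] = 2.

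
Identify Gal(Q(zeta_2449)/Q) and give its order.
|Gal(Q(zeta_2449)/Q)| = phi(2449) = 2340; group ≅ (Z/2449Z)^* ≅ Z/30Z × Z/78Z

The n-th cyclotomic polynomial Φ_2449(x) is the minimal polynomial of zeta_2449 over Q and has degree phi(2449) = 2340. So Q(zeta_2449) is a degree-2340 Galois extension with Galois group (Z/2449Z)^*. By CRT, (Z/2449Z)^* ≅ (Z/31Z)^* × (Z/79Z)^*. Each prime-power unit group is (Z/31Z)^* ≅ Z/30Z; (Z/79Z)^* ≅ Z/78Z. Hence Gal(Q(zeta_2449)/Q) ≅ Z/30Z × Z/78Z.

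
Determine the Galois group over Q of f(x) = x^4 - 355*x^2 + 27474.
Gal(K/Q) = V_4 (Klein four-group, Z/2Z × Z/2Z)

f factors as (x^2 - 241)(x^2 - 114), so the splitting field is K = Q(sqrt(241), sqrt(114)). The elements 241, 114, 27474 are all non-squares in Q, so sqrt(241) and sqrt(114) generate independent quadratic extensions. Thus [K:Q] = 4 and Gal(K/Q) is generated by the two order-2 automorphisms sqrt(241) ↦ -sqrt(241) and sqrt(114) ↦ -sqrt(114), giving V_4.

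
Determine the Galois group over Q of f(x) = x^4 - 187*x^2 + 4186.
Gal(K/Q) = V_4 (Klein four-group, Z/2Z × Z/2Z)

f factors as (x^2 - 26)(x^2 - 161), so the splitting field is K = Q(sqrt(26), sqrt(161)). The elements 26, 161, 4186 are all non-squares in Q, so sqrt(26) and sqrt(161) generate independent quadratic extensions. Thus [K:Q] = 4 and Gal(K/Q) is generated by the two order-2 automorphisms sqrt(26) ↦ -sqrt(26) and sqrt(161) ↦ -sqrt(161), giving V_4.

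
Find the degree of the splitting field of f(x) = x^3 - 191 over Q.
[K:Q] = 6

x^3 - 191 has one real root r = 191^(1/3) and two complex roots r*zeta_3, r*zeta_3^2 where zeta_3 = e^(2*pi*i/3). The splitting field is Q(r, zeta_3). [Q(r):Q] = 3 and [Q(zeta_3):Q] = 2 with gcd = 1, so [Q(r, zeta_3):Q] = 3 * 2 = 6.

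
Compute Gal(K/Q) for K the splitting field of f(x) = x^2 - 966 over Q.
Gal(K/Q) = Z/2Z (cyclic of order 2)

x^2 - 966 is irreducible over Q since 966 is not a rational square. The splitting field Q(sqrt(966)) has degree 2 over Q, and its unique nontrivial automorphism is sqrt(966) ↦ -sqrt(966). Hence Gal(Q(sqrt(966))/Q) = Z/2Z.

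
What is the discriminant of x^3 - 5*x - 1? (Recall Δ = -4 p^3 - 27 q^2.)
Δ = 473

For a depressed cubic x^3 + p x + q the discriminant is Δ = -4 p^3 - 27 q^2 = -4*(-5)^3 - 27*(-1)^2 = 500 - 27 = 473.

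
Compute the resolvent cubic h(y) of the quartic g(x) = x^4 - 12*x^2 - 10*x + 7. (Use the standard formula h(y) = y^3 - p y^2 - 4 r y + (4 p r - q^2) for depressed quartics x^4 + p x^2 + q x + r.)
h(y) = y^3 + 12*y^2 - 28*y - 436

Identify coefficients: p = -12, q = -10, r = 7.
Plug into h(y) = y^3 - p y^2 - 4 r y + (4 p r - q^2):
  h(y) = y^3 - (-12) y^2 - 4*(7) y + (4*(-12)*(7) - (-10)^2)
       = y^3 + (12) y^2 + (-28) y + (-436).
Simplifying: h(y) = y^3 + 12*y^2 - 28*y - 436.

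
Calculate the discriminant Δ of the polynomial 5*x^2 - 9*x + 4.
Δ = 1

For a quadratic a x^2 + b x + c the discriminant is Δ = b^2 - 4ac = (-9)^2 - 4*(5)*(4) = 81 - (80) = 1.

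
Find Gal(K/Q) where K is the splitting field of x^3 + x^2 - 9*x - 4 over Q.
Gal(K/Q) = S_3 (symmetric group of order 6)

Compute the discriminant of x^3 + (1)*x^2 + (-9)*x + (-4): Δ = 3229. Since Δ is not a rational square, the Galois group is not contained in A_3; it must be the full S_3 (irreducibility of the cubic rules out anything smaller).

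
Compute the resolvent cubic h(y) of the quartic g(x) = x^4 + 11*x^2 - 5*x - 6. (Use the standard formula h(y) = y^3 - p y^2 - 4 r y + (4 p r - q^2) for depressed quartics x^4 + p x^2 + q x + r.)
h(y) = y^3 - 11*y^2 + 24*y - 289

Identify coefficients: p = 11, q = -5, r = -6.
Plug into h(y) = y^3 - p y^2 - 4 r y + (4 p r - q^2):
  h(y) = y^3 - (11) y^2 - 4*(-6) y + (4*(11)*(-6) - (-5)^2)
       = y^3 + (-11) y^2 + (24) y + (-289).
Simplifying: h(y) = y^3 - 11*y^2 + 24*y - 289.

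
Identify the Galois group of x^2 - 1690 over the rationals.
Gal(K/Q) = Z/2Z (cyclic of order 2)

x^2 - 1690 is irreducible over Q since 1690 is not a rational square. The splitting field Q(sqrt(1690)) has degree 2 over Q, and its unique nontrivial automorphism is sqrt(1690) ↦ -sqrt(1690). Hence Gal(Q(sqrt(1690))/Q) = Z/2Z.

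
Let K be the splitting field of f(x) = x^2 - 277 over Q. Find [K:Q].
[K:Q] = 2

The polynomial x^2 - 277 is irreducible over Q since 277 is not a perfect square. Its splitting field is Q(sqrt(277)), which has degree 2 over Q.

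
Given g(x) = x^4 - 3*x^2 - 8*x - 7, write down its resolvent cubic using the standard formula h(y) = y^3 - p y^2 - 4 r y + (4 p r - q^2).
h(y) = y^3 + 3*y^2 + 28*y + 20

Identify coefficients: p = -3, q = -8, r = -7.
Plug into h(y) = y^3 - p y^2 - 4 r y + (4 p r - q^2):
  h(y) = y^3 - (-3) y^2 - 4*(-7) y + (4*(-3)*(-7) - (-8)^2)
       = y^3 + (3) y^2 + (28) y + (20).
Simplifying: h(y) = y^3 + 3*y^2 + 28*y + 20.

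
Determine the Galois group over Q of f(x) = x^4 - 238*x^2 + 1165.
Gal(K/Q) = V_4 (Klein four-group, Z/2Z × Z/2Z)

f factors as (x^2 - 233)(x^2 - 5), so the splitting field is K = Q(sqrt(233), sqrt(5)). The elements 233, 5, 1165 are all non-squares in Q, so sqrt(233) and sqrt(5) generate independent quadratic extensions. Thus [K:Q] = 4 and Gal(K/Q) is generated by the two order-2 automorphisms sqrt(233) ↦ -sqrt(233) and sqrt(5) ↦ -sqrt(5), giving V_4.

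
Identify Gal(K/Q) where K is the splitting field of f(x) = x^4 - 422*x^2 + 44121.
Gal(K/Q) = V_4 (Klein four-group, Z/2Z × Z/2Z)

f factors as (x^2 - 231)(x^2 - 191), so the splitting field is K = Q(sqrt(231), sqrt(191)). The elements 231, 191, 44121 are all non-squares in Q, so sqrt(231) and sqrt(191) generate independent quadratic extensions. Thus [K:Q] = 4 and Gal(K/Q) is generated by the two order-2 automorphisms sqrt(231) ↦ -sqrt(231) and sqrt(191) ↦ -sqrt(191), giving V_4.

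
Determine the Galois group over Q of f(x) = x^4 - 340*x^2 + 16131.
Gal(K/Q) = V_4 (Klein four-group, Z/2Z × Z/2Z)

f factors as (x^2 - 283)(x^2 - 57), so the splitting field is K = Q(sqrt(283), sqrt(57)). The elements 283, 57, 16131 are all non-squares in Q, so sqrt(283) and sqrt(57) generate independent quadratic extensions. Thus [K:Q] = 4 and Gal(K/Q) is generated by the two order-2 automorphisms sqrt(283) ↦ -sqrt(283) and sqrt(57) ↦ -sqrt(57), giving V_4.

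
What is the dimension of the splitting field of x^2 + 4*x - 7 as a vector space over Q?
[K:Q] = 2

The discriminant of x^2 + (4)*x + (-7) is b^2 - 4c = 16 - (-28) = 44. Since 44 is not a perfect square in Q, the polynomial is irreducible over Q. Its two roots generate a degree-2 extension, so [K:Q] = 2.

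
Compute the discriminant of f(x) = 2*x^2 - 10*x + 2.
Δ = 84

For a quadratic a x^2 + b x + c the discriminant is Δ = b^2 - 4ac = (-10)^2 - 4*(2)*(2) = 100 - (16) = 84.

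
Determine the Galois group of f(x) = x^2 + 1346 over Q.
Gal(K/Q) = Z/2Z (cyclic of order 2)

x^2 + 1346 is irreducible over Q since -1346 is not a rational square. The splitting field Q(sqrt(-1346)) has degree 2 over Q, and its unique nontrivial automorphism is sqrt(-1346) ↦ -sqrt(-1346). Hence Gal(Q(sqrt(-1346))/Q) = Z/2Z.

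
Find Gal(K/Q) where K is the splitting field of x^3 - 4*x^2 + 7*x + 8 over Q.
Gal(K/Q) = S_3 (symmetric group of order 6)

Compute the discriminant of x^3 + (-4)*x^2 + (7)*x + (8): Δ = -4300. Since Δ is not a rational square, the Galois group is not contained in A_3; it must be the full S_3 (irreducibility of the cubic rules out anything smaller).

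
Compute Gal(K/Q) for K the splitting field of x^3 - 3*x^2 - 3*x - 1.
Gal(K/Q) = S_3 (symmetric group of order 6)

Compute the discriminant of x^3 + (-3)*x^2 + (-3)*x + (-1): Δ = -108. Since Δ is not a rational square, the Galois group is not contained in A_3; it must be the full S_3 (irreducibility of the cubic rules out anything smaller).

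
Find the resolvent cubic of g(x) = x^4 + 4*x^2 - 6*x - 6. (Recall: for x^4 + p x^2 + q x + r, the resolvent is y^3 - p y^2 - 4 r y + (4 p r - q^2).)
h(y) = y^3 - 4*y^2 + 24*y - 132

Identify coefficients: p = 4, q = -6, r = -6.
Plug into h(y) = y^3 - p y^2 - 4 r y + (4 p r - q^2):
  h(y) = y^3 - (4) y^2 - 4*(-6) y + (4*(4)*(-6) - (-6)^2)
       = y^3 + (-4) y^2 + (24) y + (-132).
Simplifying: h(y) = y^3 - 4*y^2 + 24*y - 132.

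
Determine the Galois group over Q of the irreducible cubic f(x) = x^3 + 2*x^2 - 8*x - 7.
Gal(K/Q) = S_3 (symmetric group of order 6)

Compute the discriminant of x^3 + (2)*x^2 + (-8)*x + (-7): Δ = 3221. Since Δ is not a rational square, the Galois group is not contained in A_3; it must be the full S_3 (irreducibility of the cubic rules out anything smaller).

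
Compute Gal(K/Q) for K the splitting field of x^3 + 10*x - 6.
Gal(K/Q) = S_3 (symmetric group of order 6)

Compute the discriminant of x^3 + (0)*x^2 + (10)*x + (-6): Δ = -4972. Since Δ is not a rational square, the Galois group is not contained in A_3; it must be the full S_3 (irreducibility of the cubic rules out anything smaller).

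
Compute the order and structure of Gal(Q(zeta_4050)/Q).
|Gal(Q(zeta_4050)/Q)| = phi(4050) = 1080; group ≅ (Z/4050Z)^* ≅ Z/20Z × Z/54Z

The n-th cyclotomic polynomial Φ_4050(x) is the minimal polynomial of zeta_4050 over Q and has degree phi(4050) = 1080. So Q(zeta_4050) is a degree-1080 Galois extension with Galois group (Z/4050Z)^*. By CRT, (Z/4050Z)^* ≅ (Z/2Z)^* × (Z/81Z)^* × (Z/25Z)^*. Each prime-power unit group is (Z/2Z)^* ≅ trivial group (order 1); (Z/81Z)^* ≅ Z/54Z; (Z/25Z)^* ≅ Z/20Z. Hence Gal(Q(zeta_4050)/Q) ≅ Z/20Z × Z/54Z.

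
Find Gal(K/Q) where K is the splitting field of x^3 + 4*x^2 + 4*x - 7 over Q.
Gal(K/Q) = S_3 (symmetric group of order 6)

Compute the discriminant of x^3 + (4)*x^2 + (4)*x + (-7): Δ = -1547. Since Δ is not a rational square, the Galois group is not contained in A_3; it must be the full S_3 (irreducibility of the cubic rules out anything smaller).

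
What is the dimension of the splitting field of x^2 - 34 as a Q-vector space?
[K:Q] = 2

The polynomial x^2 - 34 is irreducible over Q since 34 is not a perfect square. Its splitting field is Q(sqrt(34)), which has degree 2 over Q.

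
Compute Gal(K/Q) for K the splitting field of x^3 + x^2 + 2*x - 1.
Gal(K/Q) = S_3 (symmetric group of order 6)

Compute the discriminant of x^3 + (1)*x^2 + (2)*x + (-1): Δ = -87. Since Δ is not a rational square, the Galois group is not contained in A_3; it must be the full S_3 (irreducibility of the cubic rules out anything smaller).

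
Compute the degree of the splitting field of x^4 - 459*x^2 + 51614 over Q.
[K:Q] = 4

f factors as (x^2 - 197)(x^2 - 262); the splitting field is K = Q(sqrt(197), sqrt(262)). Since 197, 262, and 51614 are all non-squares in Q, the three subfields Q(sqrt(197)), Q(sqrt(262)), Q(sqrt(51614)) are distinct degree-2 extensions, so [K:Q] = 4 (Klein four Galois group).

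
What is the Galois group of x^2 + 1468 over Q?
Gal(K/Q) = Z/2Z (cyclic of order 2)

x^2 + 1468 is irreducible over Q since -1468 is not a rational square. The splitting field Q(sqrt(-1468)) has degree 2 over Q, and its unique nontrivial automorphism is sqrt(-1468) ↦ -sqrt(-1468). Hence Gal(Q(sqrt(-1468))/Q) = Z/2Z.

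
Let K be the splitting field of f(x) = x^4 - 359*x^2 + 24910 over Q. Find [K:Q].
[K:Q] = 4

f factors as (x^2 - 94)(x^2 - 265); the splitting field is K = Q(sqrt(94), sqrt(265)). Since 94, 265, and 24910 are all non-squares in Q, the three subfields Q(sqrt(94)), Q(sqrt(265)), Q(sqrt(24910)) are distinct degree-2 extensions, so [K:Q] = 4 (Klein four Galois group).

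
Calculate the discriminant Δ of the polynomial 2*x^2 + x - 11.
Δ = 89

For a quadratic a x^2 + b x + c the discriminant is Δ = b^2 - 4ac = (1)^2 - 4*(2)*(-11) = 1 - (-88) = 89.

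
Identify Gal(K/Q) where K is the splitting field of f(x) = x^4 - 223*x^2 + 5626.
Gal(K/Q) = V_4 (Klein four-group, Z/2Z × Z/2Z)

f factors as (x^2 - 194)(x^2 - 29), so the splitting field is K = Q(sqrt(194), sqrt(29)). The elements 194, 29, 5626 are all non-squares in Q, so sqrt(194) and sqrt(29) generate independent quadratic extensions. Thus [K:Q] = 4 and Gal(K/Q) is generated by the two order-2 automorphisms sqrt(194) ↦ -sqrt(194) and sqrt(29) ↦ -sqrt(29), giving V_4.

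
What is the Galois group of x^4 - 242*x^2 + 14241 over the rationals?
Gal(K/Q) = V_4 (Klein four-group, Z/2Z × Z/2Z)

f factors as (x^2 - 141)(x^2 - 101), so the splitting field is K = Q(sqrt(141), sqrt(101)). The elements 141, 101, 14241 are all non-squares in Q, so sqrt(141) and sqrt(101) generate independent quadratic extensions. Thus [K:Q] = 4 and Gal(K/Q) is generated by the two order-2 automorphisms sqrt(141) ↦ -sqrt(141) and sqrt(101) ↦ -sqrt(101), giving V_4.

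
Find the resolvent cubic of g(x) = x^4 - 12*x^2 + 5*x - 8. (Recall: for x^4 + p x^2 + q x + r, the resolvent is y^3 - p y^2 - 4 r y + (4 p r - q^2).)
h(y) = y^3 + 12*y^2 + 32*y + 359

Identify coefficients: p = -12, q = 5, r = -8.
Plug into h(y) = y^3 - p y^2 - 4 r y + (4 p r - q^2):
  h(y) = y^3 - (-12) y^2 - 4*(-8) y + (4*(-12)*(-8) - (5)^2)
       = y^3 + (12) y^2 + (32) y + (359).
Simplifying: h(y) = y^3 + 12*y^2 + 32*y + 359.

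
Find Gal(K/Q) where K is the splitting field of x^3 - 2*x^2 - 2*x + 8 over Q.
Gal(K/Q) = S_3 (symmetric group of order 6)

Compute the discriminant of x^3 + (-2)*x^2 + (-2)*x + (8): Δ = -848. Since Δ is not a rational square, the Galois group is not contained in A_3; it must be the full S_3 (irreducibility of the cubic rules out anything smaller).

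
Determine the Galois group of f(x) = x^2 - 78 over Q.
Gal(K/Q) = Z/2Z (cyclic of order 2)

x^2 - 78 is irreducible over Q since 78 is not a rational square. The splitting field Q(sqrt(78)) has degree 2 over Q, and its unique nontrivial automorphism is sqrt(78) ↦ -sqrt(78). Hence Gal(Q(sqrt(78))/Q) = Z/2Z.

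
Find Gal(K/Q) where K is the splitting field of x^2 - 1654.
Gal(K/Q) = Z/2Z (cyclic of order 2)

x^2 - 1654 is irreducible over Q since 1654 is not a rational square. The splitting field Q(sqrt(1654)) has degree 2 over Q, and its unique nontrivial automorphism is sqrt(1654) ↦ -sqrt(1654). Hence Gal(Q(sqrt(1654))/Q) = Z/2Z.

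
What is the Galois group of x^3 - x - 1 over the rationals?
Gal(K/Q) = S_3 (symmetric group of order 6)

Compute the discriminant of x^3 + (0)*x^2 + (-1)*x + (-1): Δ = -23. Since Δ is not a rational square, the Galois group is not contained in A_3; it must be the full S_3 (irreducibility of the cubic rules out anything smaller).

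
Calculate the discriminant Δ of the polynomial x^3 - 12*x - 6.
Δ = 5940

For a depressed cubic x^3 + p x + q the discriminant is Δ = -4 p^3 - 27 q^2 = -4*(-12)^3 - 27*(-6)^2 = 6912 - 972 = 5940.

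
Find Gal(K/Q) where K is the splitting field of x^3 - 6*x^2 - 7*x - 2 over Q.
Gal(K/Q) = S_3 (symmetric group of order 6)

Compute the discriminant of x^3 + (-6)*x^2 + (-7)*x + (-2): Δ = -212. Since Δ is not a rational square, the Galois group is not contained in A_3; it must be the full S_3 (irreducibility of the cubic rules out anything smaller).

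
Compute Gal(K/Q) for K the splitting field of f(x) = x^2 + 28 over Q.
Gal(K/Q) = Z/2Z (cyclic of order 2)

x^2 + 28 is irreducible over Q since -28 is not a rational square. The splitting field Q(sqrt(-28)) has degree 2 over Q, and its unique nontrivial automorphism is sqrt(-28) ↦ -sqrt(-28). Hence Gal(Q(sqrt(-28))/Q) = Z/2Z.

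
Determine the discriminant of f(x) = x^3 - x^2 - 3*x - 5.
Δ = -848

For x^3 + a x^2 + b x + c the discriminant is Δ = 18 a b c - 4 a^3 c + a^2 b^2 - 4 b^3 - 27 c^2.
Plug a = -1, b = -3, c = -5:
  18*(-1)*(-3)*(-5) - 4*(-1)^3*(-5) + (-1)^2*(-3)^2 - 4*(-3)^3 - 27*(-5)^2
  = -270 + (-20) + 9 + (108) + (-675)
  = -848.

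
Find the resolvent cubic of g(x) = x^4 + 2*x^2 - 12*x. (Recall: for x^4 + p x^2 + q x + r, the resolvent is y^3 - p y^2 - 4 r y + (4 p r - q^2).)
h(y) = y^3 - 2*y^2 - 144

Identify coefficients: p = 2, q = -12, r = 0.
Plug into h(y) = y^3 - p y^2 - 4 r y + (4 p r - q^2):
  h(y) = y^3 - (2) y^2 - 4*(0) y + (4*(2)*(0) - (-12)^2)
       = y^3 + (-2) y^2 + (0) y + (-144).
Simplifying: h(y) = y^3 - 2*y^2 - 144.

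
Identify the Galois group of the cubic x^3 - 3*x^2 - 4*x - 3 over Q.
Gal(K/Q) = S_3 (symmetric group of order 6)

Compute the discriminant of x^3 + (-3)*x^2 + (-4)*x + (-3): Δ = -815. Since Δ is not a rational square, the Galois group is not contained in A_3; it must be the full S_3 (irreducibility of the cubic rules out anything smaller).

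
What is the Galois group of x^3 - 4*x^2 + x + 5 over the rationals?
Gal(K/Q) = S_3 (symmetric group of order 6)

Compute the discriminant of x^3 + (-4)*x^2 + (1)*x + (5): Δ = 257. Since Δ is not a rational square, the Galois group is not contained in A_3; it must be the full S_3 (irreducibility of the cubic rules out anything smaller).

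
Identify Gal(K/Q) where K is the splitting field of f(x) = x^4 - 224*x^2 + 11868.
Gal(K/Q) = V_4 (Klein four-group, Z/2Z × Z/2Z)

f factors as (x^2 - 138)(x^2 - 86), so the splitting field is K = Q(sqrt(138), sqrt(86)). The elements 138, 86, 11868 are all non-squares in Q, so sqrt(138) and sqrt(86) generate independent quadratic extensions. Thus [K:Q] = 4 and Gal(K/Q) is generated by the two order-2 automorphisms sqrt(138) ↦ -sqrt(138) and sqrt(86) ↦ -sqrt(86), giving V_4.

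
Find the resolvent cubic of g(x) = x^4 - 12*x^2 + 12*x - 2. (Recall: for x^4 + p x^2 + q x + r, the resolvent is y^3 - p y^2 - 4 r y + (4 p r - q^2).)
h(y) = y^3 + 12*y^2 + 8*y - 48

Identify coefficients: p = -12, q = 12, r = -2.
Plug into h(y) = y^3 - p y^2 - 4 r y + (4 p r - q^2):
  h(y) = y^3 - (-12) y^2 - 4*(-2) y + (4*(-12)*(-2) - (12)^2)
       = y^3 + (12) y^2 + (8) y + (-48).
Simplifying: h(y) = y^3 + 12*y^2 + 8*y - 48.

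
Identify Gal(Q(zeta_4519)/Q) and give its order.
|Gal(Q(zeta_4519)/Q)| = phi(4519) = 4518; group ≅ (Z/4519Z)^* ≅ Z/4518Z

The n-th cyclotomic polynomial Φ_4519(x) is the minimal polynomial of zeta_4519 over Q and has degree phi(4519) = 4518. So Q(zeta_4519) is a degree-4518 Galois extension with Galois group (Z/4519Z)^*. (Z/4519Z)^* is cyclic since 4519 is an odd prime power (or 4). Hence Gal(Q(zeta_4519)/Q) ≅ Z/4518Z.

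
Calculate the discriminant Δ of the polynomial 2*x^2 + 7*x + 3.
Δ = 25

For a quadratic a x^2 + b x + c the discriminant is Δ = b^2 - 4ac = (7)^2 - 4*(2)*(3) = 49 - (24) = 25.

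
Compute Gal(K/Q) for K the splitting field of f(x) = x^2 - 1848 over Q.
Gal(K/Q) = Z/2Z (cyclic of order 2)

x^2 - 1848 is irreducible over Q since 1848 is not a rational square. The splitting field Q(sqrt(1848)) has degree 2 over Q, and its unique nontrivial automorphism is sqrt(1848) ↦ -sqrt(1848). Hence Gal(Q(sqrt(1848))/Q) = Z/2Z.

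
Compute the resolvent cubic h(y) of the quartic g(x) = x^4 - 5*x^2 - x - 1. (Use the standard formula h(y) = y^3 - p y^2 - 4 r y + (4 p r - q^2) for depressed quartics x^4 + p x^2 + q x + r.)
h(y) = y^3 + 5*y^2 + 4*y + 19

Identify coefficients: p = -5, q = -1, r = -1.
Plug into h(y) = y^3 - p y^2 - 4 r y + (4 p r - q^2):
  h(y) = y^3 - (-5) y^2 - 4*(-1) y + (4*(-5)*(-1) - (-1)^2)
       = y^3 + (5) y^2 + (4) y + (19).
Simplifying: h(y) = y^3 + 5*y^2 + 4*y + 19.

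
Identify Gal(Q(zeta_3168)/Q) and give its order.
|Gal(Q(zeta_3168)/Q)| = phi(3168) = 960; group ≅ (Z/3168Z)^* ≅ Z/2Z × Z/6Z × Z/8Z × Z/10Z

The n-th cyclotomic polynomial Φ_3168(x) is the minimal polynomial of zeta_3168 over Q and has degree phi(3168) = 960. So Q(zeta_3168) is a degree-960 Galois extension with Galois group (Z/3168Z)^*. By CRT, (Z/3168Z)^* ≅ (Z/32Z)^* × (Z/9Z)^* × (Z/11Z)^*. Each prime-power unit group is (Z/32Z)^* ≅ Z/2Z × Z/8Z; (Z/9Z)^* ≅ Z/6Z; (Z/11Z)^* ≅ Z/10Z. Hence Gal(Q(zeta_3168)/Q) ≅ Z/2Z × Z/6Z × Z/8Z × Z/10Z.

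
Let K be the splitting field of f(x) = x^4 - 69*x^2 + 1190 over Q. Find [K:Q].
[K:Q] = 4

f factors as (x^2 - 35)(x^2 - 34); the splitting field is K = Q(sqrt(35), sqrt(34)). Since 35, 34, and 1190 are all non-squares in Q, the three subfields Q(sqrt(35)), Q(sqrt(34)), Q(sqrt(1190)) are distinct degree-2 extensions, so [K:Q] = 4 (Klein four Galois group).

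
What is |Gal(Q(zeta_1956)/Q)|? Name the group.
|Gal(Q(zeta_1956)/Q)| = phi(1956) = 648; group ≅ (Z/1956Z)^* ≅ Z/2Z × Z/2Z × Z/162Z

The n-th cyclotomic polynomial Φ_1956(x) is the minimal polynomial of zeta_1956 over Q and has degree phi(1956) = 648. So Q(zeta_1956) is a degree-648 Galois extension with Galois group (Z/1956Z)^*. By CRT, (Z/1956Z)^* ≅ (Z/4Z)^* × (Z/3Z)^* × (Z/163Z)^*. Each prime-power unit group is (Z/4Z)^* ≅ Z/2Z; (Z/3Z)^* ≅ Z/2Z; (Z/163Z)^* ≅ Z/162Z. Hence Gal(Q(zeta_1956)/Q) ≅ Z/2Z × Z/2Z × Z/162Z.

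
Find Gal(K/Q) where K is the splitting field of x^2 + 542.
Gal(K/Q) = Z/2Z (cyclic of order 2)

x^2 + 542 is irreducible over Q since -542 is not a rational square. The splitting field Q(sqrt(-542)) has degree 2 over Q, and its unique nontrivial automorphism is sqrt(-542) ↦ -sqrt(-542). Hence Gal(Q(sqrt(-542))/Q) = Z/2Z.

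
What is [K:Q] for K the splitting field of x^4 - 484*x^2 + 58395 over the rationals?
[K:Q] = 4

f factors as (x^2 - 229)(x^2 - 255); the splitting field is K = Q(sqrt(229), sqrt(255)). Since 229, 255, and 58395 are all non-squares in Q, the three subfields Q(sqrt(229)), Q(sqrt(255)), Q(sqrt(58395)) are distinct degree-2 extensions, so [K:Q] = 4 (Klein four Galois group).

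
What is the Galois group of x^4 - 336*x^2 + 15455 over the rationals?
Gal(K/Q) = V_4 (Klein four-group, Z/2Z × Z/2Z)

f factors as (x^2 - 281)(x^2 - 55), so the splitting field is K = Q(sqrt(281), sqrt(55)). The elements 281, 55, 15455 are all non-squares in Q, so sqrt(281) and sqrt(55) generate independent quadratic extensions. Thus [K:Q] = 4 and Gal(K/Q) is generated by the two order-2 automorphisms sqrt(281) ↦ -sqrt(281) and sqrt(55) ↦ -sqrt(55), giving V_4.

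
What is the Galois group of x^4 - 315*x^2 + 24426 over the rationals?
Gal(K/Q) = V_4 (Klein four-group, Z/2Z × Z/2Z)

f factors as (x^2 - 177)(x^2 - 138), so the splitting field is K = Q(sqrt(177), sqrt(138)). The elements 177, 138, 24426 are all non-squares in Q, so sqrt(177) and sqrt(138) generate independent quadratic extensions. Thus [K:Q] = 4 and Gal(K/Q) is generated by the two order-2 automorphisms sqrt(177) ↦ -sqrt(177) and sqrt(138) ↦ -sqrt(138), giving V_4.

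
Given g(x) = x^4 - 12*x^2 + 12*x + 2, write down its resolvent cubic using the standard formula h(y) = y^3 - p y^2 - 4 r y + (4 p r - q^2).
h(y) = y^3 + 12*y^2 - 8*y - 240

Identify coefficients: p = -12, q = 12, r = 2.
Plug into h(y) = y^3 - p y^2 - 4 r y + (4 p r - q^2):
  h(y) = y^3 - (-12) y^2 - 4*(2) y + (4*(-12)*(2) - (12)^2)
       = y^3 + (12) y^2 + (-8) y + (-240).
Simplifying: h(y) = y^3 + 12*y^2 - 8*y - 240.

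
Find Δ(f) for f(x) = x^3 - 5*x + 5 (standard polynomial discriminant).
Δ = -175

For a depressed cubic x^3 + p x + q the discriminant is Δ = -4 p^3 - 27 q^2 = -4*(-5)^3 - 27*(5)^2 = 500 - 675 = -175.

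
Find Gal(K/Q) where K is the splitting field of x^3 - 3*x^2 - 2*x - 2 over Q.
Gal(K/Q) = S_3 (symmetric group of order 6)

Compute the discriminant of x^3 + (-3)*x^2 + (-2)*x + (-2): Δ = -472. Since Δ is not a rational square, the Galois group is not contained in A_3; it must be the full S_3 (irreducibility of the cubic rules out anything smaller).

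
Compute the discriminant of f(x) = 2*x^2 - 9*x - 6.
Δ = 129

For a quadratic a x^2 + b x + c the discriminant is Δ = b^2 - 4ac = (-9)^2 - 4*(2)*(-6) = 81 - (-48) = 129.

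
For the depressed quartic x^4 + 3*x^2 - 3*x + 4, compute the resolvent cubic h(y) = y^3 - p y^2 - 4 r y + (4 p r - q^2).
h(y) = y^3 - 3*y^2 - 16*y + 39

Identify coefficients: p = 3, q = -3, r = 4.
Plug into h(y) = y^3 - p y^2 - 4 r y + (4 p r - q^2):
  h(y) = y^3 - (3) y^2 - 4*(4) y + (4*(3)*(4) - (-3)^2)
       = y^3 + (-3) y^2 + (-16) y + (39).
Simplifying: h(y) = y^3 - 3*y^2 - 16*y + 39.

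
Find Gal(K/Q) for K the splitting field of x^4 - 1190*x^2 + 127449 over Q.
Gal(K/Q) = Z/2Z (cyclic of order 2)

f factors as (x^2 - 1071)(x^2 - 119), so the splitting field is K = Q(sqrt(1071), sqrt(119)). The squarefree part of 1071 is 119 and the squarefree part of 119 is also 119, so sqrt(1071) and sqrt(119) are both rational multiples of sqrt(119). Hence Q(sqrt(1071)) = Q(sqrt(119)) = Q(sqrt(119)), and the splitting field collapses to a single degree-2 extension with Galois group Z/2Z.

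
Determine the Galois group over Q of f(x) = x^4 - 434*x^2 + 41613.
Gal(K/Q) = V_4 (Klein four-group, Z/2Z × Z/2Z)

f factors as (x^2 - 143)(x^2 - 291), so the splitting field is K = Q(sqrt(143), sqrt(291)). The elements 143, 291, 41613 are all non-squares in Q, so sqrt(143) and sqrt(291) generate independent quadratic extensions. Thus [K:Q] = 4 and Gal(K/Q) is generated by the two order-2 automorphisms sqrt(143) ↦ -sqrt(143) and sqrt(291) ↦ -sqrt(291), giving V_4.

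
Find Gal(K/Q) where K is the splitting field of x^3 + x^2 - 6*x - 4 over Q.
Gal(K/Q) = S_3 (symmetric group of order 6)

Compute the discriminant of x^3 + (1)*x^2 + (-6)*x + (-4): Δ = 916. Since Δ is not a rational square, the Galois group is not contained in A_3; it must be the full S_3 (irreducibility of the cubic rules out anything smaller).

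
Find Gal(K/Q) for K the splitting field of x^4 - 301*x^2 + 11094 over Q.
Gal(K/Q) = V_4 (Klein four-group, Z/2Z × Z/2Z)

f factors as (x^2 - 43)(x^2 - 258), so the splitting field is K = Q(sqrt(43), sqrt(258)). The elements 43, 258, 11094 are all non-squares in Q, so sqrt(43) and sqrt(258) generate independent quadratic extensions. Thus [K:Q] = 4 and Gal(K/Q) is generated by the two order-2 automorphisms sqrt(43) ↦ -sqrt(43) and sqrt(258) ↦ -sqrt(258), giving V_4.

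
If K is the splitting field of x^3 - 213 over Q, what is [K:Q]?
[K:Q] = 6

x^3 - 213 has one real root r = 213^(1/3) and two complex roots r*zeta_3, r*zeta_3^2 where zeta_3 = e^(2*pi*i/3). The splitting field is Q(r, zeta_3). [Q(r):Q] = 3 and [Q(zeta_3):Q] = 2 with gcd = 1, so [Q(r, zeta_3):Q] = 3 * 2 = 6.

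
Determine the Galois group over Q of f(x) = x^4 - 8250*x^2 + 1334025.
Gal(K/Q) = Z/2Z (cyclic of order 2)

f factors as (x^2 - 165)(x^2 - 8085), so the splitting field is K = Q(sqrt(165), sqrt(8085)). The squarefree part of 165 is 165 and the squarefree part of 8085 is also 165, so sqrt(165) and sqrt(8085) are both rational multiples of sqrt(165). Hence Q(sqrt(165)) = Q(sqrt(8085)) = Q(sqrt(165)), and the splitting field collapses to a single degree-2 extension with Galois group Z/2Z.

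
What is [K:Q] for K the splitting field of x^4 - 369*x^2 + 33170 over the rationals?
[K:Q] = 4

f factors as (x^2 - 214)(x^2 - 155); the splitting field is K = Q(sqrt(214), sqrt(155)). Since 214, 155, and 33170 are all non-squares in Q, the three subfields Q(sqrt(214)), Q(sqrt(155)), Q(sqrt(33170)) are distinct degree-2 extensions, so [K:Q] = 4 (Klein four Galois group).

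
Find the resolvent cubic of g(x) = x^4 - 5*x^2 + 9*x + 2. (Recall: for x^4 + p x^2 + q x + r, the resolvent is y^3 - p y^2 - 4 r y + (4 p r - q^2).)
h(y) = y^3 + 5*y^2 - 8*y - 121

Identify coefficients: p = -5, q = 9, r = 2.
Plug into h(y) = y^3 - p y^2 - 4 r y + (4 p r - q^2):
  h(y) = y^3 - (-5) y^2 - 4*(2) y + (4*(-5)*(2) - (9)^2)
       = y^3 + (5) y^2 + (-8) y + (-121).
Simplifying: h(y) = y^3 + 5*y^2 - 8*y - 121.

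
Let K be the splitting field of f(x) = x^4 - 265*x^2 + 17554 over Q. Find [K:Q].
[K:Q] = 4

f factors as (x^2 - 134)(x^2 - 131); the splitting field is K = Q(sqrt(134), sqrt(131)). Since 134, 131, and 17554 are all non-squares in Q, the three subfields Q(sqrt(134)), Q(sqrt(131)), Q(sqrt(17554)) are distinct degree-2 extensions, so [K:Q] = 4 (Klein four Galois group).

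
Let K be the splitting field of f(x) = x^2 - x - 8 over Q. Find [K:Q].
[K:Q] = 2

The discriminant of x^2 + (-1)*x + (-8) is b^2 - 4c = 1 - (-32) = 33. Since 33 is not a perfect square in Q, the polynomial is irreducible over Q. Its two roots generate a degree-2 extension, so [K:Q] = 2.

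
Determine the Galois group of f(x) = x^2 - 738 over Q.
Gal(K/Q) = Z/2Z (cyclic of order 2)

x^2 - 738 is irreducible over Q since 738 is not a rational square. The splitting field Q(sqrt(738)) has degree 2 over Q, and its unique nontrivial automorphism is sqrt(738) ↦ -sqrt(738). Hence Gal(Q(sqrt(738))/Q) = Z/2Z.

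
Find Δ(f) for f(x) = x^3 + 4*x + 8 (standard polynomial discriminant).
Δ = -1984

For a depressed cubic x^3 + p x + q the discriminant is Δ = -4 p^3 - 27 q^2 = -4*(4)^3 - 27*(8)^2 = -256 - 1728 = -1984.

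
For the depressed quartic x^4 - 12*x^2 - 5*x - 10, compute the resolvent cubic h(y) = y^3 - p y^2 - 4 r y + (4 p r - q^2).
h(y) = y^3 + 12*y^2 + 40*y + 455

Identify coefficients: p = -12, q = -5, r = -10.
Plug into h(y) = y^3 - p y^2 - 4 r y + (4 p r - q^2):
  h(y) = y^3 - (-12) y^2 - 4*(-10) y + (4*(-12)*(-10) - (-5)^2)
       = y^3 + (12) y^2 + (40) y + (455).
Simplifying: h(y) = y^3 + 12*y^2 + 40*y + 455.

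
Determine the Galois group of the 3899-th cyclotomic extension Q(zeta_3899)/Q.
|Gal(Q(zeta_3899)/Q)| = phi(3899) = 3336; group ≅ (Z/3899Z)^* ≅ Z/6Z × Z/556Z

The n-th cyclotomic polynomial Φ_3899(x) is the minimal polynomial of zeta_3899 over Q and has degree phi(3899) = 3336. So Q(zeta_3899) is a degree-3336 Galois extension with Galois group (Z/3899Z)^*. By CRT, (Z/3899Z)^* ≅ (Z/7Z)^* × (Z/557Z)^*. Each prime-power unit group is (Z/7Z)^* ≅ Z/6Z; (Z/557Z)^* ≅ Z/556Z. Hence Gal(Q(zeta_3899)/Q) ≅ Z/6Z × Z/556Z.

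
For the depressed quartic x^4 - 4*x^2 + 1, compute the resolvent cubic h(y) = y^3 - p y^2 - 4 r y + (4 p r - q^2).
h(y) = y^3 + 4*y^2 - 4*y - 16

Identify coefficients: p = -4, q = 0, r = 1.
Plug into h(y) = y^3 - p y^2 - 4 r y + (4 p r - q^2):
  h(y) = y^3 - (-4) y^2 - 4*(1) y + (4*(-4)*(1) - (0)^2)
       = y^3 + (4) y^2 + (-4) y + (-16).
Simplifying: h(y) = y^3 + 4*y^2 - 4*y - 16.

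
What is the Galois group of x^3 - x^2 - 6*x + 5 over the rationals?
Gal(K/Q) = S_3 (symmetric group of order 6)

Compute the discriminant of x^3 + (-1)*x^2 + (-6)*x + (5): Δ = 785. Since Δ is not a rational square, the Galois group is not contained in A_3; it must be the full S_3 (irreducibility of the cubic rules out anything smaller).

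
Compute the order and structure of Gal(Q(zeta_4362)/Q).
|Gal(Q(zeta_4362)/Q)| = phi(4362) = 1452; group ≅ (Z/4362Z)^* ≅ Z/2Z × Z/726Z

The n-th cyclotomic polynomial Φ_4362(x) is the minimal polynomial of zeta_4362 over Q and has degree phi(4362) = 1452. So Q(zeta_4362) is a degree-1452 Galois extension with Galois group (Z/4362Z)^*. By CRT, (Z/4362Z)^* ≅ (Z/2Z)^* × (Z/3Z)^* × (Z/727Z)^*. Each prime-power unit group is (Z/2Z)^* ≅ trivial group (order 1); (Z/3Z)^* ≅ Z/2Z; (Z/727Z)^* ≅ Z/726Z. Hence Gal(Q(zeta_4362)/Q) ≅ Z/2Z × Z/726Z.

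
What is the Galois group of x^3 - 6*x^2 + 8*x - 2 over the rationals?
Gal(K/Q) = S_3 (symmetric group of order 6)

Compute the discriminant of x^3 + (-6)*x^2 + (8)*x + (-2): Δ = 148. Since Δ is not a rational square, the Galois group is not contained in A_3; it must be the full S_3 (irreducibility of the cubic rules out anything smaller).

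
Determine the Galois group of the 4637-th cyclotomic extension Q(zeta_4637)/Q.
|Gal(Q(zeta_4637)/Q)| = phi(4637) = 4636; group ≅ (Z/4637Z)^* ≅ Z/4636Z

The n-th cyclotomic polynomial Φ_4637(x) is the minimal polynomial of zeta_4637 over Q and has degree phi(4637) = 4636. So Q(zeta_4637) is a degree-4636 Galois extension with Galois group (Z/4637Z)^*. (Z/4637Z)^* is cyclic since 4637 is an odd prime power (or 4). Hence Gal(Q(zeta_4637)/Q) ≅ Z/4636Z.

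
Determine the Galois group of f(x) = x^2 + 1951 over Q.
Gal(K/Q) = Z/2Z (cyclic of order 2)

x^2 + 1951 is irreducible over Q since -1951 is not a rational square. The splitting field Q(sqrt(-1951)) has degree 2 over Q, and its unique nontrivial automorphism is sqrt(-1951) ↦ -sqrt(-1951). Hence Gal(Q(sqrt(-1951))/Q) = Z/2Z.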